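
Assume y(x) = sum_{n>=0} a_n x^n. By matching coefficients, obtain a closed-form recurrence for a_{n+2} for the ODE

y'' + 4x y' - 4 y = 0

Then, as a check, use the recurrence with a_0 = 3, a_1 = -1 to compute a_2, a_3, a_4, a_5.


Substitute y = sum_n a_n x^n.
y''(x) has coefficient (n+2)(n+1) a_{n+2} at x^n;
4 x y'(x) has coefficient 4 n a_n at x^n (shift);
-4 y(x) has coefficient -4 a_n at x^n.
Matching x^n: (n+2)(n+1) a_{n+2} + (4n - 4) a_n = 0.
Thus a_{n+2} = (-4n + 4) / ((n+1)(n+2)) * a_n.

Check with a_0 = 3, a_1 = -1 (apply the recurrence for n = 0, 1, 2, 3): a_0 = 3, a_1 = -1, a_2 = 6, a_3 = 0, a_4 = -2, a_5 = 0.

a_(n+2) = (-4n + 4) / ((n+1)(n+2)) * a_n; check: a_0 = 3, a_1 = -1, a_2 = 6, a_3 = 0, a_4 = -2, a_5 = 0


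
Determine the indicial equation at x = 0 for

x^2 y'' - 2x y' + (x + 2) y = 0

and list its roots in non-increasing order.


Divide by x^2 to reach normal form y'' + P_1(x) y' + P_2(x) y = 0 with P_1(x) = -2/x and P_2(x) = 1/x + 2/x^2.
x = 0 is a singular point because the y'-coefficient -2/x has a pole at x = 0 and the y-coefficient 1/x + 2/x^2 has a pole at x = 0.
It is a regular singular point because x P_1(x) = p(x) = -2 and x^2 P_2(x) = q(x) = x + 2 are polynomials, hence analytic at x = 0.
p(0) = -2,  q(0) = 2.
Indicial equation: r(r-1) + p(0) r + q(0) = 0, i.e. r^2 + (p(0) - 1) r + q(0) = 0, i.e. r^2 - 3 r + 2 = 0.
Discriminant: (-3)^2 - 4(2) = 1, so r = (3 ± 1)/2.
Solving: r_1 = 2, r_2 = 1.

indicial: r^2 - 3 r + 2 = 0; roots r_1 = 2, r_2 = 1


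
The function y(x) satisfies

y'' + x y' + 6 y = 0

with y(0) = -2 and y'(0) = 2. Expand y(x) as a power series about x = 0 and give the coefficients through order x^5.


Ansatz: y(x) = sum_{n>=0} a_n x^n, so y'(x) = sum_{n>=1} n a_n x^(n-1) and y''(x) = sum_{n>=2} n(n-1) a_n x^(n-2).
Substitute into P(x) y'' + Q(x) y' + R(x) y = 0 with P(x) = 1, Q(x) = x, R(x) = 6, and match powers of x.
Initial conditions: a_0 = -2, a_1 = 2.
Setting the coefficient of each power of x to zero and solving order by order (substituting the coefficients already found):
  x^0: 2 a_2 + 6 a_0 = 0  ->  2 a_2 = -6 a_0 = 12  ->  a_2 = 6
  x^1: 6 a_3 + 7 a_1 = 0  ->  6 a_3 = -7 a_1 = -14  ->  a_3 = -7/3
  x^2: 12 a_4 + 8 a_2 = 0  ->  12 a_4 = -8 a_2 = -48  ->  a_4 = -4
  x^3: 20 a_5 + 9 a_3 = 0  ->  20 a_5 = -9 a_3 = 21  ->  a_5 = 21/20
Truncated series: y(x) = -2 + 2 x + 6 x^2 - (7/3) x^3 - 4 x^4 + (21/20) x^5 + O(x^6).

a_0 = -2; a_1 = 2; a_2 = 6; a_3 = -7/3; a_4 = -4; a_5 = 21/20


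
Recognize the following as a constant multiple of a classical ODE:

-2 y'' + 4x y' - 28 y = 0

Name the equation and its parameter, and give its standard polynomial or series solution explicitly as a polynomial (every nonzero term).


All three coefficients share the factor -2; dividing through by -2 gives  y'' - 2x y' + 14 y = 0.
This matches the Hermite equation y'' - 2x y' + 2n y = 0 with 2n = 14, so n = 7; the polynomial solution is H_7(x).
With y = sum_k a_k x^k, matching x^k gives (k+2)(k+1) a_{k+2} = 2(k - n) a_k = 2(k - 7) a_k. The right side vanishes at k = 7, so the series with the parity of 7 terminates at degree 7.
Standard normalization: leading coefficient of H_n is 2^n, so a_7 = 2^7 = 128. Work downward with a_k = (k+1)(k+2) a_{k+2} / (2(k - n)):
  a_5 = (6)(7)(128) / (2(5 - 7)) = 5376/(-4) = -1344
  a_3 = (4)(5)(-1344) / (2(3 - 7)) = -26880/(-8) = 3360
  a_1 = (2)(3)(3360) / (2(1 - 7)) = 20160/(-12) = -1680
Hence H_7(x) = 128 x^7 - 1344 x^5 + 3360 x^3 - 1680 x.

H_7(x); series = 128 x^7 - 1344 x^5 + 3360 x^3 - 1680 x


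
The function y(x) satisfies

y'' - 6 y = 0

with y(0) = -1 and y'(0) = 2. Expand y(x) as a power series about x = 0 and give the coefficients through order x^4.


Ansatz: y(x) = sum_{n>=0} a_n x^n, so y'(x) = sum_{n>=1} n a_n x^(n-1) and y''(x) = sum_{n>=2} n(n-1) a_n x^(n-2).
Substitute into P(x) y'' + Q(x) y' + R(x) y = 0 with P(x) = 1, Q(x) = 0, R(x) = -6, and match powers of x.
Initial conditions: a_0 = -1, a_1 = 2.
Setting the coefficient of each power of x to zero and solving order by order (substituting the coefficients already found):
  x^0: 2 a_2 - 6 a_0 = 0  ->  2 a_2 = 6 a_0 = -6  ->  a_2 = -3
  x^1: 6 a_3 - 6 a_1 = 0  ->  6 a_3 = 6 a_1 = 12  ->  a_3 = 2
  x^2: 12 a_4 - 6 a_2 = 0  ->  12 a_4 = 6 a_2 = -18  ->  a_4 = -3/2
Truncated series: y(x) = -1 + 2 x - 3 x^2 + 2 x^3 - (3/2) x^4 + O(x^5).

a_0 = -1; a_1 = 2; a_2 = -3; a_3 = 2; a_4 = -3/2


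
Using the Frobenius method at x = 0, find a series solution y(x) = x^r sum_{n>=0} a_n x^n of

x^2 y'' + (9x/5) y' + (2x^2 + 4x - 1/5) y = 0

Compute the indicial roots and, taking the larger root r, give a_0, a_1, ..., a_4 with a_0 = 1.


Write in Frobenius form y'' + (p(x)/x) y' + (q(x)/x^2) y = 0:
  p(x) = 9/5,  q(x) = 2x^2 + 4x - 1/5.
Indicial equation: r(r-1) + (9/5) r + (-1/5) = 0 -> roots r_1 = 1/5, r_2 = -1.
Take r = r_1 = 1/5. Let y(x) = x^r sum_{n>=0} a_n x^n with a_0 = 1.
Substitute y = x^r sum a_n x^n and match x^{r+n}. The recurrence is
  D(n) a_n + 4 a_{n-1} + 2 a_{n-2} = 0,  where D(n) = (r+n)(r+n-1) + (9/5)(r+n) + (-1/5).
  a_n = [-4 a_{n-1} - 2 a_{n-2}] / D(n).
Since the indicial polynomial factors as (r - r_1)(r - r_2), D(n) = (r_1 + n - r_1)(r_1 + n - r_2) = n(n + 6/5).
Evaluating step by step (a_0 = 1):
  n = 1: D(1) = 1(1 + 6/5) = 11/5; numerator = -4(1) = -4; a_1 = (-4)/(11/5) = -20/11
  n = 2: D(2) = 2(2 + 6/5) = 32/5; numerator = -4(-20/11) - 2(1) = 58/11; a_2 = (58/11)/(32/5) = 145/176
  n = 3: D(3) = 3(3 + 6/5) = 63/5; numerator = -4(145/176) - 2(-20/11) = 15/44; a_3 = (15/44)/(63/5) = 25/924
  n = 4: D(4) = 4(4 + 6/5) = 104/5; numerator = -4(25/924) - 2(145/176) = -295/168; a_4 = (-295/168)/(104/5) = -1475/17472

r = 1/5; a_0 = 1; a_1 = -20/11; a_2 = 145/176; a_3 = 25/924; a_4 = -1475/17472


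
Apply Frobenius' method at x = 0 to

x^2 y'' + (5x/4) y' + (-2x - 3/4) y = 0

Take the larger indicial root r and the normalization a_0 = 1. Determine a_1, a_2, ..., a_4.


Write in Frobenius form y'' + (p(x)/x) y' + (q(x)/x^2) y = 0:
  p(x) = 5/4,  q(x) = -2x - 3/4.
Indicial equation: r(r-1) + (5/4) r + (-3/4) = 0 -> roots r_1 = 3/4, r_2 = -1.
Take r = r_1 = 3/4. Let y(x) = x^r sum_{n>=0} a_n x^n with a_0 = 1.
Substitute y = x^r sum a_n x^n and match x^{r+n}. The recurrence is
  D(n) a_n - 2 a_{n-1} = 0,  where D(n) = (r+n)(r+n-1) + (5/4)(r+n) + (-3/4).
  a_n = 2 / D(n) * a_{n-1}.
Since the indicial polynomial factors as (r - r_1)(r - r_2), D(n) = (r_1 + n - r_1)(r_1 + n - r_2) = n(n + 7/4).
Evaluating step by step (a_0 = 1):
  n = 1: D(1) = 1(1 + 7/4) = 11/4; numerator = 2(1) = 2; a_1 = (2)/(11/4) = 8/11
  n = 2: D(2) = 2(2 + 7/4) = 15/2; numerator = 2(8/11) = 16/11; a_2 = (16/11)/(15/2) = 32/165
  n = 3: D(3) = 3(3 + 7/4) = 57/4; numerator = 2(32/165) = 64/165; a_3 = (64/165)/(57/4) = 256/9405
  n = 4: D(4) = 4(4 + 7/4) = 23; numerator = 2(256/9405) = 512/9405; a_4 = (512/9405)/(23) = 512/216315

r = 3/4; a_0 = 1; a_1 = 8/11; a_2 = 32/165; a_3 = 256/9405; a_4 = 512/216315


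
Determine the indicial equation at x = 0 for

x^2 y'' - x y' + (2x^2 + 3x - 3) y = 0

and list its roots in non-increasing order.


Divide by x^2 to reach normal form y'' + P_1(x) y' + P_2(x) y = 0 with P_1(x) = -1/x and P_2(x) = 2 + 3/x - 3/x^2.
x = 0 is a singular point because the y'-coefficient -1/x has a pole at x = 0 and the y-coefficient 2 + 3/x - 3/x^2 has a pole at x = 0.
It is a regular singular point because x P_1(x) = p(x) = -1 and x^2 P_2(x) = q(x) = 2x^2 + 3x - 3 are polynomials, hence analytic at x = 0.
p(0) = -1,  q(0) = -3.
Indicial equation: r(r-1) + p(0) r + q(0) = 0, i.e. r^2 + (p(0) - 1) r + q(0) = 0, i.e. r^2 - 2 r - 3 = 0.
Discriminant: (-2)^2 - 4(-3) = 16, so r = (2 ± 4)/2.
Solving: r_1 = 3, r_2 = -1.

indicial: r^2 - 2 r - 3 = 0; roots r_1 = 3, r_2 = -1


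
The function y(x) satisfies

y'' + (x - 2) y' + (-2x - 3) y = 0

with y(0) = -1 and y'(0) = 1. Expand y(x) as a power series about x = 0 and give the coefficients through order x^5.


Ansatz: y(x) = sum_{n>=0} a_n x^n, so y'(x) = sum_{n>=1} n a_n x^(n-1) and y''(x) = sum_{n>=2} n(n-1) a_n x^(n-2).
Substitute into P(x) y'' + Q(x) y' + R(x) y = 0 with P(x) = 1, Q(x) = x - 2, R(x) = -2x - 3, and match powers of x.
Initial conditions: a_0 = -1, a_1 = 1.
Setting the coefficient of each power of x to zero and solving order by order (substituting the coefficients already found):
  x^0: 2 a_2 - 2 a_1 - 3 a_0 = 0  ->  2 a_2 = 2 a_1 + 3 a_0 = -1  ->  a_2 = -1/2
  x^1: 6 a_3 - 4 a_2 - 2 a_1 - 2 a_0 = 0  ->  6 a_3 = 4 a_2 + 2 a_1 + 2 a_0 = -2  ->  a_3 = -1/3
  x^2: 12 a_4 - 6 a_3 - a_2 - 2 a_1 = 0  ->  12 a_4 = 6 a_3 + a_2 + 2 a_1 = -1/2  ->  a_4 = -1/24
  x^3: 20 a_5 - 8 a_4 - 2 a_2 = 0  ->  20 a_5 = 8 a_4 + 2 a_2 = -4/3  ->  a_5 = -1/15
Truncated series: y(x) = -1 + x - (1/2) x^2 - (1/3) x^3 - (1/24) x^4 - (1/15) x^5 + O(x^6).

a_0 = -1; a_1 = 1; a_2 = -1/2; a_3 = -1/3; a_4 = -1/24; a_5 = -1/15


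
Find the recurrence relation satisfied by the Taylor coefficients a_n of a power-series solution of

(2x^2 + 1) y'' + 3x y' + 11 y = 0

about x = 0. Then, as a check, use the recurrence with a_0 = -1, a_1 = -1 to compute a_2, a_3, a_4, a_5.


Substitute y = sum_n a_n x^n.
(1 + 2 x^2) y'' contributes (n+2)(n+1) a_{n+2} + 2 n(n-1) a_n at x^n.
3 x y'(x) contributes 3 n a_n at x^n.
11 y(x) contributes 11 a_n at x^n.
Matching x^n: (n+2)(n+1) a_{n+2} + (2 n(n-1) + 3 n + 11) a_n = 0.
Thus a_{n+2} = (-2 n(n-1) - 3 n - 11) / ((n+1)(n+2)) * a_n.

Check with a_0 = -1, a_1 = -1 (apply the recurrence for n = 0, 1, 2, 3): a_0 = -1, a_1 = -1, a_2 = 11/2, a_3 = 7/3, a_4 = -77/8, a_5 = -56/15.

a_(n+2) = (-2 n(n-1) - 3 n - 11) / ((n+1)(n+2)) * a_n; check: a_0 = -1, a_1 = -1, a_2 = 11/2, a_3 = 7/3, a_4 = -77/8, a_5 = -56/15


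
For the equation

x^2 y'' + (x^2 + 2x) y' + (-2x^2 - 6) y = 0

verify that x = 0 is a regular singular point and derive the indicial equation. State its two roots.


Divide by x^2 to reach normal form y'' + P_1(x) y' + P_2(x) y = 0 with P_1(x) = 1 + 2/x and P_2(x) = -2 - 6/x^2.
x = 0 is a singular point because the y'-coefficient 1 + 2/x has a pole at x = 0 and the y-coefficient -2 - 6/x^2 has a pole at x = 0.
It is a regular singular point because x P_1(x) = p(x) = x + 2 and x^2 P_2(x) = q(x) = -2x^2 - 6 are polynomials, hence analytic at x = 0.
p(0) = 2,  q(0) = -6.
Indicial equation: r(r-1) + p(0) r + q(0) = 0, i.e. r^2 + (p(0) - 1) r + q(0) = 0, i.e. r^2 + 1 r - 6 = 0.
Discriminant: (1)^2 - 4(-6) = 25, so r = (-1 ± 5)/2.
Solving: r_1 = 2, r_2 = -3.

indicial: r^2 + 1 r - 6 = 0; roots r_1 = 2, r_2 = -3


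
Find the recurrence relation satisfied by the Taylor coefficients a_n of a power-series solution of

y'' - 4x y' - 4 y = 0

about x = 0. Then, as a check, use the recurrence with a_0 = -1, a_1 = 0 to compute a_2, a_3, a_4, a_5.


Substitute y = sum_n a_n x^n.
y''(x) has coefficient (n+2)(n+1) a_{n+2} at x^n;
-4 x y'(x) has coefficient -4 n a_n at x^n (shift);
-4 y(x) has coefficient -4 a_n at x^n.
Matching x^n: (n+2)(n+1) a_{n+2} + (-4n - 4) a_n = 0.
Thus a_{n+2} = (4n + 4) / ((n+1)(n+2)) * a_n.

Check with a_0 = -1, a_1 = 0 (apply the recurrence for n = 0, 1, 2, 3): a_0 = -1, a_1 = 0, a_2 = -2, a_3 = 0, a_4 = -2, a_5 = 0.

a_(n+2) = (4n + 4) / ((n+1)(n+2)) * a_n; check: a_0 = -1, a_1 = 0, a_2 = -2, a_3 = 0, a_4 = -2, a_5 = 0


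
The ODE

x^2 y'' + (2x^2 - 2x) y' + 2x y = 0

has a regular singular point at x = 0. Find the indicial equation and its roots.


Divide by x^2 to reach normal form y'' + P_1(x) y' + P_2(x) y = 0 with P_1(x) = 2 - 2/x and P_2(x) = 2/x.
x = 0 is a singular point because the y'-coefficient 2 - 2/x has a pole at x = 0 and the y-coefficient 2/x has a pole at x = 0.
It is a regular singular point because x P_1(x) = p(x) = 2x - 2 and x^2 P_2(x) = q(x) = 2x are polynomials, hence analytic at x = 0.
p(0) = -2,  q(0) = 0.
Indicial equation: r(r-1) + p(0) r + q(0) = 0, i.e. r^2 + (p(0) - 1) r + q(0) = 0, i.e. r^2 - 3 r = 0.
Discriminant: (-3)^2 - 4(0) = 9, so r = (3 ± 3)/2.
Solving: r_1 = 3, r_2 = 0.

indicial: r^2 - 3 r = 0; roots r_1 = 3, r_2 = 0


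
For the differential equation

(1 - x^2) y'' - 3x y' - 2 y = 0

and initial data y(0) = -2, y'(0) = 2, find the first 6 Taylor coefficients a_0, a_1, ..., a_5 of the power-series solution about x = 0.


Ansatz: y(x) = sum_{n>=0} a_n x^n, so y'(x) = sum_{n>=1} n a_n x^(n-1) and y''(x) = sum_{n>=2} n(n-1) a_n x^(n-2).
Substitute into P(x) y'' + Q(x) y' + R(x) y = 0 with P(x) = 1 - x^2, Q(x) = -3x, R(x) = -2, and match powers of x.
Initial conditions: a_0 = -2, a_1 = 2.
Setting the coefficient of each power of x to zero and solving order by order (substituting the coefficients already found):
  x^0: 2 a_2 - 2 a_0 = 0  ->  2 a_2 = 2 a_0 = -4  ->  a_2 = -2
  x^1: 6 a_3 - 5 a_1 = 0  ->  6 a_3 = 5 a_1 = 10  ->  a_3 = 5/3
  x^2: 12 a_4 - 10 a_2 = 0  ->  12 a_4 = 10 a_2 = -20  ->  a_4 = -5/3
  x^3: 20 a_5 - 17 a_3 = 0  ->  20 a_5 = 17 a_3 = 85/3  ->  a_5 = 17/12
Truncated series: y(x) = -2 + 2 x - 2 x^2 + (5/3) x^3 - (5/3) x^4 + (17/12) x^5 + O(x^6).

a_0 = -2; a_1 = 2; a_2 = -2; a_3 = 5/3; a_4 = -5/3; a_5 = 17/12


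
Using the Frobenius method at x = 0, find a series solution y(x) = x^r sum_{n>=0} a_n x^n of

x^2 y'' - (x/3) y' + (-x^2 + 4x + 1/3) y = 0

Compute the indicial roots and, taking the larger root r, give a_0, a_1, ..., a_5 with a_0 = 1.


Write in Frobenius form y'' + (p(x)/x) y' + (q(x)/x^2) y = 0:
  p(x) = -1/3,  q(x) = -x^2 + 4x + 1/3.
Indicial equation: r(r-1) + (-1/3) r + (1/3) = 0 -> roots r_1 = 1, r_2 = 1/3.
Take r = r_1 = 1. Let y(x) = x^r sum_{n>=0} a_n x^n with a_0 = 1.
Substitute y = x^r sum a_n x^n and match x^{r+n}. The recurrence is
  D(n) a_n + 4 a_{n-1} - 1 a_{n-2} = 0,  where D(n) = (r+n)(r+n-1) + (-1/3)(r+n) + (1/3).
  a_n = [-4 a_{n-1} + 1 a_{n-2}] / D(n).
Since the indicial polynomial factors as (r - r_1)(r - r_2), D(n) = (r_1 + n - r_1)(r_1 + n - r_2) = n(n + 2/3).
Evaluating step by step (a_0 = 1):
  n = 1: D(1) = 1(1 + 2/3) = 5/3; numerator = -4(1) = -4; a_1 = (-4)/(5/3) = -12/5
  n = 2: D(2) = 2(2 + 2/3) = 16/3; numerator = -4(-12/5) + 1(1) = 53/5; a_2 = (53/5)/(16/3) = 159/80
  n = 3: D(3) = 3(3 + 2/3) = 11; numerator = -4(159/80) + 1(-12/5) = -207/20; a_3 = (-207/20)/(11) = -207/220
  n = 4: D(4) = 4(4 + 2/3) = 56/3; numerator = -4(-207/220) + 1(159/80) = 5061/880; a_4 = (5061/880)/(56/3) = 2169/7040
  n = 5: D(5) = 5(5 + 2/3) = 85/3; numerator = -4(2169/7040) + 1(-207/220) = -765/352; a_5 = (-765/352)/(85/3) = -27/352

r = 1; a_0 = 1; a_1 = -12/5; a_2 = 159/80; a_3 = -207/220; a_4 = 2169/7040; a_5 = -27/352


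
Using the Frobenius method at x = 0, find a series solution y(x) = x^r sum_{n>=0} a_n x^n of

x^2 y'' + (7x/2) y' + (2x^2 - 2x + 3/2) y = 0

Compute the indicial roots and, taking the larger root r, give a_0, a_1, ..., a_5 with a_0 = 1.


Write in Frobenius form y'' + (p(x)/x) y' + (q(x)/x^2) y = 0:
  p(x) = 7/2,  q(x) = 2x^2 - 2x + 3/2.
Indicial equation: r(r-1) + (7/2) r + (3/2) = 0 -> roots r_1 = -1, r_2 = -3/2.
Take r = r_1 = -1. Let y(x) = x^r sum_{n>=0} a_n x^n with a_0 = 1.
Substitute y = x^r sum a_n x^n and match x^{r+n}. The recurrence is
  D(n) a_n - 2 a_{n-1} + 2 a_{n-2} = 0,  where D(n) = (r+n)(r+n-1) + (7/2)(r+n) + (3/2).
  a_n = [2 a_{n-1} - 2 a_{n-2}] / D(n).
Since the indicial polynomial factors as (r - r_1)(r - r_2), D(n) = (r_1 + n - r_1)(r_1 + n - r_2) = n(n + 1/2).
Evaluating step by step (a_0 = 1):
  n = 1: D(1) = 1(1 + 1/2) = 3/2; numerator = 2(1) = 2; a_1 = (2)/(3/2) = 4/3
  n = 2: D(2) = 2(2 + 1/2) = 5; numerator = 2(4/3) - 2(1) = 2/3; a_2 = (2/3)/(5) = 2/15
  n = 3: D(3) = 3(3 + 1/2) = 21/2; numerator = 2(2/15) - 2(4/3) = -12/5; a_3 = (-12/5)/(21/2) = -8/35
  n = 4: D(4) = 4(4 + 1/2) = 18; numerator = 2(-8/35) - 2(2/15) = -76/105; a_4 = (-76/105)/(18) = -38/945
  n = 5: D(5) = 5(5 + 1/2) = 55/2; numerator = 2(-38/945) - 2(-8/35) = 356/945; a_5 = (356/945)/(55/2) = 712/51975

r = -1; a_0 = 1; a_1 = 4/3; a_2 = 2/15; a_3 = -8/35; a_4 = -38/945; a_5 = 712/51975


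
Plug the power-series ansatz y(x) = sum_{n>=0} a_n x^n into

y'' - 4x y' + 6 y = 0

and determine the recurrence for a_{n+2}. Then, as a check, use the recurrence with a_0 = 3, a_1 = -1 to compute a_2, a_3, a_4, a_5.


Substitute y = sum_n a_n x^n.
y''(x) has coefficient (n+2)(n+1) a_{n+2} at x^n;
-4 x y'(x) has coefficient -4 n a_n at x^n (shift);
6 y(x) has coefficient 6 a_n at x^n.
Matching x^n: (n+2)(n+1) a_{n+2} + (-4n + 6) a_n = 0.
Thus a_{n+2} = (4n - 6) / ((n+1)(n+2)) * a_n.

Check with a_0 = 3, a_1 = -1 (apply the recurrence for n = 0, 1, 2, 3): a_0 = 3, a_1 = -1, a_2 = -9, a_3 = 1/3, a_4 = -3/2, a_5 = 1/10.

a_(n+2) = (4n - 6) / ((n+1)(n+2)) * a_n; check: a_0 = 3, a_1 = -1, a_2 = -9, a_3 = 1/3, a_4 = -3/2, a_5 = 1/10


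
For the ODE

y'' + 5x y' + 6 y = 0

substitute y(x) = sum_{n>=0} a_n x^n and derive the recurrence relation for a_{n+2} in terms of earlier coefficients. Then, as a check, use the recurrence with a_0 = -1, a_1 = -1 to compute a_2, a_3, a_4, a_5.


Substitute y = sum_n a_n x^n.
y''(x) has coefficient (n+2)(n+1) a_{n+2} at x^n;
5 x y'(x) has coefficient 5 n a_n at x^n (shift);
6 y(x) has coefficient 6 a_n at x^n.
Matching x^n: (n+2)(n+1) a_{n+2} + (5n + 6) a_n = 0.
Thus a_{n+2} = (-5n - 6) / ((n+1)(n+2)) * a_n.

Check with a_0 = -1, a_1 = -1 (apply the recurrence for n = 0, 1, 2, 3): a_0 = -1, a_1 = -1, a_2 = 3, a_3 = 11/6, a_4 = -4, a_5 = -77/40.

a_(n+2) = (-5n - 6) / ((n+1)(n+2)) * a_n; check: a_0 = -1, a_1 = -1, a_2 = 3, a_3 = 11/6, a_4 = -4, a_5 = -77/40


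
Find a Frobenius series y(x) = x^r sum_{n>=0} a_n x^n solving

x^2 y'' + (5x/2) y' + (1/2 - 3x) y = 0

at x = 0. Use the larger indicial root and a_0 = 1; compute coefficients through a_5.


Write in Frobenius form y'' + (p(x)/x) y' + (q(x)/x^2) y = 0:
  p(x) = 5/2,  q(x) = 1/2 - 3x.
Indicial equation: r(r-1) + (5/2) r + (1/2) = 0 -> roots r_1 = -1/2, r_2 = -1.
Take r = r_1 = -1/2. Let y(x) = x^r sum_{n>=0} a_n x^n with a_0 = 1.
Substitute y = x^r sum a_n x^n and match x^{r+n}. The recurrence is
  D(n) a_n - 3 a_{n-1} = 0,  where D(n) = (r+n)(r+n-1) + (5/2)(r+n) + (1/2).
  a_n = 3 / D(n) * a_{n-1}.
Since the indicial polynomial factors as (r - r_1)(r - r_2), D(n) = (r_1 + n - r_1)(r_1 + n - r_2) = n(n + 1/2).
Evaluating step by step (a_0 = 1):
  n = 1: D(1) = 1(1 + 1/2) = 3/2; numerator = 3(1) = 3; a_1 = (3)/(3/2) = 2
  n = 2: D(2) = 2(2 + 1/2) = 5; numerator = 3(2) = 6; a_2 = (6)/(5) = 6/5
  n = 3: D(3) = 3(3 + 1/2) = 21/2; numerator = 3(6/5) = 18/5; a_3 = (18/5)/(21/2) = 12/35
  n = 4: D(4) = 4(4 + 1/2) = 18; numerator = 3(12/35) = 36/35; a_4 = (36/35)/(18) = 2/35
  n = 5: D(5) = 5(5 + 1/2) = 55/2; numerator = 3(2/35) = 6/35; a_5 = (6/35)/(55/2) = 12/1925

r = -1/2; a_0 = 1; a_1 = 2; a_2 = 6/5; a_3 = 12/35; a_4 = 2/35; a_5 = 12/1925


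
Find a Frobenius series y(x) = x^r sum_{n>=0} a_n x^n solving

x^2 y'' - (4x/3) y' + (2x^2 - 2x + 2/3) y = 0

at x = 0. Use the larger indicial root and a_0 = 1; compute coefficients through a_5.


Write in Frobenius form y'' + (p(x)/x) y' + (q(x)/x^2) y = 0:
  p(x) = -4/3,  q(x) = 2x^2 - 2x + 2/3.
Indicial equation: r(r-1) + (-4/3) r + (2/3) = 0 -> roots r_1 = 2, r_2 = 1/3.
Take r = r_1 = 2. Let y(x) = x^r sum_{n>=0} a_n x^n with a_0 = 1.
Substitute y = x^r sum a_n x^n and match x^{r+n}. The recurrence is
  D(n) a_n - 2 a_{n-1} + 2 a_{n-2} = 0,  where D(n) = (r+n)(r+n-1) + (-4/3)(r+n) + (2/3).
  a_n = [2 a_{n-1} - 2 a_{n-2}] / D(n).
Since the indicial polynomial factors as (r - r_1)(r - r_2), D(n) = (r_1 + n - r_1)(r_1 + n - r_2) = n(n + 5/3).
Evaluating step by step (a_0 = 1):
  n = 1: D(1) = 1(1 + 5/3) = 8/3; numerator = 2(1) = 2; a_1 = (2)/(8/3) = 3/4
  n = 2: D(2) = 2(2 + 5/3) = 22/3; numerator = 2(3/4) - 2(1) = -1/2; a_2 = (-1/2)/(22/3) = -3/44
  n = 3: D(3) = 3(3 + 5/3) = 14; numerator = 2(-3/44) - 2(3/4) = -18/11; a_3 = (-18/11)/(14) = -9/77
  n = 4: D(4) = 4(4 + 5/3) = 68/3; numerator = 2(-9/77) - 2(-3/44) = -15/154; a_4 = (-15/154)/(68/3) = -45/10472
  n = 5: D(5) = 5(5 + 5/3) = 100/3; numerator = 2(-45/10472) - 2(-9/77) = 1179/5236; a_5 = (1179/5236)/(100/3) = 3537/523600

r = 2; a_0 = 1; a_1 = 3/4; a_2 = -3/44; a_3 = -9/77; a_4 = -45/10472; a_5 = 3537/523600


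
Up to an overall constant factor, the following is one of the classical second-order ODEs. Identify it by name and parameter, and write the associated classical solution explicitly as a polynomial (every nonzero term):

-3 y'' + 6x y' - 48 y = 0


All three coefficients share the factor -3; dividing through by -3 gives  y'' - 2x y' + 16 y = 0.
This matches the Hermite equation y'' - 2x y' + 2n y = 0 with 2n = 16, so n = 8; the polynomial solution is H_8(x).
With y = sum_k a_k x^k, matching x^k gives (k+2)(k+1) a_{k+2} = 2(k - n) a_k = 2(k - 8) a_k. The right side vanishes at k = 8, so the series with the parity of 8 terminates at degree 8.
Standard normalization: leading coefficient of H_n is 2^n, so a_8 = 2^8 = 256. Work downward with a_k = (k+1)(k+2) a_{k+2} / (2(k - n)):
  a_6 = (7)(8)(256) / (2(6 - 8)) = 14336/(-4) = -3584
  a_4 = (5)(6)(-3584) / (2(4 - 8)) = -107520/(-8) = 13440
  a_2 = (3)(4)(13440) / (2(2 - 8)) = 161280/(-12) = -13440
  a_0 = (1)(2)(-13440) / (2(0 - 8)) = -26880/(-16) = 1680
Hence H_8(x) = 256 x^8 - 3584 x^6 + 13440 x^4 - 13440 x^2 + 1680.

H_8(x); series = 256 x^8 - 3584 x^6 + 13440 x^4 - 13440 x^2 + 1680


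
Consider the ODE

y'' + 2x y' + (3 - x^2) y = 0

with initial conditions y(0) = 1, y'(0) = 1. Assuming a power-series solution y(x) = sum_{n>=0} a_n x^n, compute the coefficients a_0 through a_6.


Ansatz: y(x) = sum_{n>=0} a_n x^n, so y'(x) = sum_{n>=1} n a_n x^(n-1) and y''(x) = sum_{n>=2} n(n-1) a_n x^(n-2).
Substitute into P(x) y'' + Q(x) y' + R(x) y = 0 with P(x) = 1, Q(x) = 2x, R(x) = 3 - x^2, and match powers of x.
Initial conditions: a_0 = 1, a_1 = 1.
Setting the coefficient of each power of x to zero and solving order by order (substituting the coefficients already found):
  x^0: 2 a_2 + 3 a_0 = 0  ->  2 a_2 = -3 a_0 = -3  ->  a_2 = -3/2
  x^1: 6 a_3 + 5 a_1 = 0  ->  6 a_3 = -5 a_1 = -5  ->  a_3 = -5/6
  x^2: 12 a_4 + 7 a_2 - a_0 = 0  ->  12 a_4 = -7 a_2 + a_0 = 23/2  ->  a_4 = 23/24
  x^3: 20 a_5 + 9 a_3 - a_1 = 0  ->  20 a_5 = -9 a_3 + a_1 = 17/2  ->  a_5 = 17/40
  x^4: 30 a_6 + 11 a_4 - a_2 = 0  ->  30 a_6 = -11 a_4 + a_2 = -289/24  ->  a_6 = -289/720
Truncated series: y(x) = 1 + x - (3/2) x^2 - (5/6) x^3 + (23/24) x^4 + (17/40) x^5 - (289/720) x^6 + O(x^7).

a_0 = 1; a_1 = 1; a_2 = -3/2; a_3 = -5/6; a_4 = 23/24; a_5 = 17/40; a_6 = -289/720


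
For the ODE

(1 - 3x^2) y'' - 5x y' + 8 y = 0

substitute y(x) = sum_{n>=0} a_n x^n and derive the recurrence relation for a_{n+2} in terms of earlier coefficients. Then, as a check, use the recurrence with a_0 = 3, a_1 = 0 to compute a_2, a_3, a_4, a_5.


Substitute y = sum_n a_n x^n.
(1 - 3 x^2) y'' contributes (n+2)(n+1) a_{n+2} - 3 n(n-1) a_n at x^n.
-5 x y'(x) contributes -5 n a_n at x^n.
8 y(x) contributes 8 a_n at x^n.
Matching x^n: (n+2)(n+1) a_{n+2} + (-3 n(n-1) - 5 n + 8) a_n = 0.
Thus a_{n+2} = (3 n(n-1) + 5 n - 8) / ((n+1)(n+2)) * a_n.

Check with a_0 = 3, a_1 = 0 (apply the recurrence for n = 0, 1, 2, 3): a_0 = 3, a_1 = 0, a_2 = -12, a_3 = 0, a_4 = -8, a_5 = 0.

a_(n+2) = (3 n(n-1) + 5 n - 8) / ((n+1)(n+2)) * a_n; check: a_0 = 3, a_1 = 0, a_2 = -12, a_3 = 0, a_4 = -8, a_5 = 0


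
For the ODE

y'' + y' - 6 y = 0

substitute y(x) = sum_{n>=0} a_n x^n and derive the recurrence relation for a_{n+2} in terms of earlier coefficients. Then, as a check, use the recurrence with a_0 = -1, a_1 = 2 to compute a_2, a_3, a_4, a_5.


Substitute y = sum_n a_n x^n.
y''(x) has coefficient (n+2)(n+1) a_{n+2} at x^n;
y'(x) has coefficient (n+1) a_{n+1} at x^n;
-6 y(x) has coefficient -6 a_n at x^n.
Matching x^n: (n+2)(n+1) a_{n+2} + (n+1) a_{n+1} - 6 a_n = 0.
Thus a_{n+2} = [-(n+1) a_{n+1} + 6 a_n] / ((n+1)(n+2)).

Check with a_0 = -1, a_1 = 2 (apply the recurrence for n = 0, 1, 2, 3): a_0 = -1, a_1 = 2, a_2 = -4, a_3 = 10/3, a_4 = -17/6, a_5 = 47/30.

a_(n+2) = [-(n+1) a_(n+1) + 6 a_n] / ((n+1)(n+2)); check: a_0 = -1, a_1 = 2, a_2 = -4, a_3 = 10/3, a_4 = -17/6, a_5 = 47/30


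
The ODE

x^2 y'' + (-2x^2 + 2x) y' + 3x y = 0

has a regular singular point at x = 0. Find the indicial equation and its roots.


Divide by x^2 to reach normal form y'' + P_1(x) y' + P_2(x) y = 0 with P_1(x) = -2 + 2/x and P_2(x) = 3/x.
x = 0 is a singular point because the y'-coefficient -2 + 2/x has a pole at x = 0 and the y-coefficient 3/x has a pole at x = 0.
It is a regular singular point because x P_1(x) = p(x) = 2 - 2x and x^2 P_2(x) = q(x) = 3x are polynomials, hence analytic at x = 0.
p(0) = 2,  q(0) = 0.
Indicial equation: r(r-1) + p(0) r + q(0) = 0, i.e. r^2 + (p(0) - 1) r + q(0) = 0, i.e. r^2 + 1 r = 0.
Discriminant: (1)^2 - 4(0) = 1, so r = (-1 ± 1)/2.
Solving: r_1 = 0, r_2 = -1.

indicial: r^2 + 1 r = 0; roots r_1 = 0, r_2 = -1


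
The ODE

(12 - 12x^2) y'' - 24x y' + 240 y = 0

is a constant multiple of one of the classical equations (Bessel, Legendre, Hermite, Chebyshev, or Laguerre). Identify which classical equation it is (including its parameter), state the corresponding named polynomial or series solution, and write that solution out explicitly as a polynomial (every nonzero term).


All three coefficients share the factor 12; dividing through by 12 gives  (1 - x^2) y'' - 2x y' + 20 y = 0.
This matches the Legendre equation (1 - x^2) y'' - 2x y' + n(n+1) y = 0 (note the -2x y' term) with n(n+1) = 20, so n = 4; the polynomial solution is P_4(x).
With y = sum_k a_k x^k, matching x^k gives (k+2)(k+1) a_{k+2} = [k(k+1) - n(n+1)] a_k = (k - 4)(k + 5) a_k. The right side vanishes at k = 4, so the series with the parity of 4 terminates at degree 4.
Standard normalization (P_n(1) = 1): leading coefficient (2n)!/(2^n (n!)^2) = 40320/(16*576) = 35/8, so a_4 = 35/8. Work downward with a_k = (k+1)(k+2) a_{k+2} / ((k - 4)(k + 5)):
  a_2 = (3)(4)(35/8) / ((2 - 4)(2 + 5)) = (105/2)/(-14) = -15/4
  a_0 = (1)(2)(-15/4) / ((0 - 4)(0 + 5)) = (-15/2)/(-20) = 3/8
Hence P_4(x) = 35 x^4/8 - 15 x^2/4 + 3/8.

P_4(x); series = 35 x^4/8 - 15 x^2/4 + 3/8


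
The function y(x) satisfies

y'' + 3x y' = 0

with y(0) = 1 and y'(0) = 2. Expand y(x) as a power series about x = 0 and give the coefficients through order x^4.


Ansatz: y(x) = sum_{n>=0} a_n x^n, so y'(x) = sum_{n>=1} n a_n x^(n-1) and y''(x) = sum_{n>=2} n(n-1) a_n x^(n-2).
Substitute into P(x) y'' + Q(x) y' + R(x) y = 0 with P(x) = 1, Q(x) = 3x, R(x) = 0, and match powers of x.
Initial conditions: a_0 = 1, a_1 = 2.
Setting the coefficient of each power of x to zero and solving order by order (substituting the coefficients already found):
  x^0: 2 a_2 = 0  ->  a_2 = 0
  x^1: 6 a_3 + 3 a_1 = 0  ->  6 a_3 = -3 a_1 = -6  ->  a_3 = -1
  x^2: 12 a_4 + 6 a_2 = 0  ->  12 a_4 = -6 a_2 = 0  ->  a_4 = 0
Truncated series: y(x) = 1 + 2 x - x^3 + O(x^5).

a_0 = 1; a_1 = 2; a_2 = 0; a_3 = -1; a_4 = 0


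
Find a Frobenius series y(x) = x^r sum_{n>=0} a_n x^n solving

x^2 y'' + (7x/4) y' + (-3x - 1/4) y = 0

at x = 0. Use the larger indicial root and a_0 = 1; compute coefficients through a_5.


Write in Frobenius form y'' + (p(x)/x) y' + (q(x)/x^2) y = 0:
  p(x) = 7/4,  q(x) = -3x - 1/4.
Indicial equation: r(r-1) + (7/4) r + (-1/4) = 0 -> roots r_1 = 1/4, r_2 = -1.
Take r = r_1 = 1/4. Let y(x) = x^r sum_{n>=0} a_n x^n with a_0 = 1.
Substitute y = x^r sum a_n x^n and match x^{r+n}. The recurrence is
  D(n) a_n - 3 a_{n-1} = 0,  where D(n) = (r+n)(r+n-1) + (7/4)(r+n) + (-1/4).
  a_n = 3 / D(n) * a_{n-1}.
Since the indicial polynomial factors as (r - r_1)(r - r_2), D(n) = (r_1 + n - r_1)(r_1 + n - r_2) = n(n + 5/4).
Evaluating step by step (a_0 = 1):
  n = 1: D(1) = 1(1 + 5/4) = 9/4; numerator = 3(1) = 3; a_1 = (3)/(9/4) = 4/3
  n = 2: D(2) = 2(2 + 5/4) = 13/2; numerator = 3(4/3) = 4; a_2 = (4)/(13/2) = 8/13
  n = 3: D(3) = 3(3 + 5/4) = 51/4; numerator = 3(8/13) = 24/13; a_3 = (24/13)/(51/4) = 32/221
  n = 4: D(4) = 4(4 + 5/4) = 21; numerator = 3(32/221) = 96/221; a_4 = (96/221)/(21) = 32/1547
  n = 5: D(5) = 5(5 + 5/4) = 125/4; numerator = 3(32/1547) = 96/1547; a_5 = (96/1547)/(125/4) = 384/193375

r = 1/4; a_0 = 1; a_1 = 4/3; a_2 = 8/13; a_3 = 32/221; a_4 = 32/1547; a_5 = 384/193375


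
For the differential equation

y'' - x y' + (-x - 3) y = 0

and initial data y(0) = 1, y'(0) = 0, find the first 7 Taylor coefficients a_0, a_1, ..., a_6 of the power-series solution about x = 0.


Ansatz: y(x) = sum_{n>=0} a_n x^n, so y'(x) = sum_{n>=1} n a_n x^(n-1) and y''(x) = sum_{n>=2} n(n-1) a_n x^(n-2).
Substitute into P(x) y'' + Q(x) y' + R(x) y = 0 with P(x) = 1, Q(x) = -x, R(x) = -x - 3, and match powers of x.
Initial conditions: a_0 = 1, a_1 = 0.
Setting the coefficient of each power of x to zero and solving order by order (substituting the coefficients already found):
  x^0: 2 a_2 - 3 a_0 = 0  ->  2 a_2 = 3 a_0 = 3  ->  a_2 = 3/2
  x^1: 6 a_3 - 4 a_1 - a_0 = 0  ->  6 a_3 = 4 a_1 + a_0 = 1  ->  a_3 = 1/6
  x^2: 12 a_4 - 5 a_2 - a_1 = 0  ->  12 a_4 = 5 a_2 + a_1 = 15/2  ->  a_4 = 5/8
  x^3: 20 a_5 - 6 a_3 - a_2 = 0  ->  20 a_5 = 6 a_3 + a_2 = 5/2  ->  a_5 = 1/8
  x^4: 30 a_6 - 7 a_4 - a_3 = 0  ->  30 a_6 = 7 a_4 + a_3 = 109/24  ->  a_6 = 109/720
Truncated series: y(x) = 1 + (3/2) x^2 + (1/6) x^3 + (5/8) x^4 + (1/8) x^5 + (109/720) x^6 + O(x^7).

a_0 = 1; a_1 = 0; a_2 = 3/2; a_3 = 1/6; a_4 = 5/8; a_5 = 1/8; a_6 = 109/720


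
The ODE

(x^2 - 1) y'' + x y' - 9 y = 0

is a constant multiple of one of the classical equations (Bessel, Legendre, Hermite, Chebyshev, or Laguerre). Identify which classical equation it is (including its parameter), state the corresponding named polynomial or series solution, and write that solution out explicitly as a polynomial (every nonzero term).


All three coefficients share the factor -1; dividing through by -1 gives  (1 - x^2) y'' - x y' + 9 y = 0.
This matches the Chebyshev equation (1 - x^2) y'' - x y' + n^2 y = 0 (note the -x y' term, not -2x y') with n^2 = 9, so n = 3; the polynomial solution is T_3(x).
With y = sum_k a_k x^k, matching x^k gives (k+2)(k+1) a_{k+2} = (k^2 - n^2) a_k = (k - 3)(k + 3) a_k. The right side vanishes at k = 3, so the series with the parity of 3 terminates at degree 3.
Standard normalization: leading coefficient of T_n is 2^(n-1), so a_3 = 2^2 = 4. Work downward with a_k = (k+1)(k+2) a_{k+2} / ((k - 3)(k + 3)):
  a_1 = (2)(3)(4) / ((1 - 3)(1 + 3)) = 24/(-8) = -3
Hence T_3(x) = 4 x^3 - 3 x.

T_3(x); series = 4 x^3 - 3 x


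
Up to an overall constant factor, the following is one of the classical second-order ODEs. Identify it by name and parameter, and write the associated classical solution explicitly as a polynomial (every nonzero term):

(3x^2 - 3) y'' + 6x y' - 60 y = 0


All three coefficients share the factor -3; dividing through by -3 gives  (1 - x^2) y'' - 2x y' + 20 y = 0.
This matches the Legendre equation (1 - x^2) y'' - 2x y' + n(n+1) y = 0 (note the -2x y' term) with n(n+1) = 20, so n = 4; the polynomial solution is P_4(x).
With y = sum_k a_k x^k, matching x^k gives (k+2)(k+1) a_{k+2} = [k(k+1) - n(n+1)] a_k = (k - 4)(k + 5) a_k. The right side vanishes at k = 4, so the series with the parity of 4 terminates at degree 4.
Standard normalization (P_n(1) = 1): leading coefficient (2n)!/(2^n (n!)^2) = 40320/(16*576) = 35/8, so a_4 = 35/8. Work downward with a_k = (k+1)(k+2) a_{k+2} / ((k - 4)(k + 5)):
  a_2 = (3)(4)(35/8) / ((2 - 4)(2 + 5)) = (105/2)/(-14) = -15/4
  a_0 = (1)(2)(-15/4) / ((0 - 4)(0 + 5)) = (-15/2)/(-20) = 3/8
Hence P_4(x) = 35 x^4/8 - 15 x^2/4 + 3/8.

P_4(x); series = 35 x^4/8 - 15 x^2/4 + 3/8


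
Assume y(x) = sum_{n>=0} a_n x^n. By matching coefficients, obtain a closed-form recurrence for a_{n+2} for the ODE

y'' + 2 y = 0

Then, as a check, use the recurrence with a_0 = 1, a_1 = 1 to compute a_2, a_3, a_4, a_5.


Substitute y = sum_n a_n x^n into y'' + (const) y = 0.
y''(x) = sum_{n>=0} (n+2)(n+1) a_{n+2} x^n.
The ODE becomes sum_n [(n+2)(n+1) a_{n+2} + 2 a_n] x^n = 0.
Setting each coefficient to zero gives the recurrence:
  (n+2)(n+1) a_{n+2} + 2 a_n = 0,
  a_{n+2} = -2 / ((n+1)(n+2)) a_n.

Check with a_0 = 1, a_1 = 1 (apply the recurrence for n = 0, 1, 2, 3): a_0 = 1, a_1 = 1, a_2 = -1, a_3 = -1/3, a_4 = 1/6, a_5 = 1/30.

a_{n+2} = -2/((n+1)(n+2)) * a_n; check: a_0 = 1, a_1 = 1, a_2 = -1, a_3 = -1/3, a_4 = 1/6, a_5 = 1/30


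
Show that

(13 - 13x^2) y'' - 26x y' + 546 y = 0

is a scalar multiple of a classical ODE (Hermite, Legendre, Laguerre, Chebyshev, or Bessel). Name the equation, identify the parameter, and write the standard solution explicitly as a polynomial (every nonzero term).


All three coefficients share the factor 13; dividing through by 13 gives  (1 - x^2) y'' - 2x y' + 42 y = 0.
This matches the Legendre equation (1 - x^2) y'' - 2x y' + n(n+1) y = 0 (note the -2x y' term) with n(n+1) = 42, so n = 6; the polynomial solution is P_6(x).
With y = sum_k a_k x^k, matching x^k gives (k+2)(k+1) a_{k+2} = [k(k+1) - n(n+1)] a_k = (k - 6)(k + 7) a_k. The right side vanishes at k = 6, so the series with the parity of 6 terminates at degree 6.
Standard normalization (P_n(1) = 1): leading coefficient (2n)!/(2^n (n!)^2) = 479001600/(64*518400) = 231/16, so a_6 = 231/16. Work downward with a_k = (k+1)(k+2) a_{k+2} / ((k - 6)(k + 7)):
  a_4 = (5)(6)(231/16) / ((4 - 6)(4 + 7)) = (3465/8)/(-22) = -315/16
  a_2 = (3)(4)(-315/16) / ((2 - 6)(2 + 7)) = (-945/4)/(-36) = 105/16
  a_0 = (1)(2)(105/16) / ((0 - 6)(0 + 7)) = (105/8)/(-42) = -5/16
Hence P_6(x) = 231 x^6/16 - 315 x^4/16 + 105 x^2/16 - 5/16.

P_6(x); series = 231 x^6/16 - 315 x^4/16 + 105 x^2/16 - 5/16


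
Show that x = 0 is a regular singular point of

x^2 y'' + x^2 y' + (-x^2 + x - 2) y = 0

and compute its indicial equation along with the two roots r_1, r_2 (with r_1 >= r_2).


Divide by x^2 to reach normal form y'' + P_1(x) y' + P_2(x) y = 0 with P_1(x) = 1 and P_2(x) = -1 + 1/x - 2/x^2.
x = 0 is a singular point because the y-coefficient -1 + 1/x - 2/x^2 has a pole at x = 0.
It is a regular singular point because x P_1(x) = p(x) = x and x^2 P_2(x) = q(x) = -x^2 + x - 2 are polynomials, hence analytic at x = 0.
p(0) = 0,  q(0) = -2.
Indicial equation: r(r-1) + p(0) r + q(0) = 0, i.e. r^2 + (p(0) - 1) r + q(0) = 0, i.e. r^2 - 1 r - 2 = 0.
Discriminant: (-1)^2 - 4(-2) = 9, so r = (1 ± 3)/2.
Solving: r_1 = 2, r_2 = -1.

indicial: r^2 - 1 r - 2 = 0; roots r_1 = 2, r_2 = -1


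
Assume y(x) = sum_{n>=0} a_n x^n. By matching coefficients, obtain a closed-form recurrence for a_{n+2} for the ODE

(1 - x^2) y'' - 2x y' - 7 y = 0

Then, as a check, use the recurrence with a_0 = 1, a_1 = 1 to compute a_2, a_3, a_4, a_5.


Substitute y = sum_n a_n x^n.
(1 - 1 x^2) y'' contributes (n+2)(n+1) a_{n+2} - n(n-1) a_n at x^n.
-2 x y'(x) contributes -2 n a_n at x^n.
-7 y(x) contributes -7 a_n at x^n.
Matching x^n: (n+2)(n+1) a_{n+2} + (-n(n-1) - 2 n - 7) a_n = 0.
Thus a_{n+2} = (n(n-1) + 2 n + 7) / ((n+1)(n+2)) * a_n.

Check with a_0 = 1, a_1 = 1 (apply the recurrence for n = 0, 1, 2, 3): a_0 = 1, a_1 = 1, a_2 = 7/2, a_3 = 3/2, a_4 = 91/24, a_5 = 57/40.

a_(n+2) = (n(n-1) + 2 n + 7) / ((n+1)(n+2)) * a_n; check: a_0 = 1, a_1 = 1, a_2 = 7/2, a_3 = 3/2, a_4 = 91/24, a_5 = 57/40


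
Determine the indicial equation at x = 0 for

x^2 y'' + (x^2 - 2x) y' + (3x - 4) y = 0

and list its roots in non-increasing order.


Divide by x^2 to reach normal form y'' + P_1(x) y' + P_2(x) y = 0 with P_1(x) = 1 - 2/x and P_2(x) = 3/x - 4/x^2.
x = 0 is a singular point because the y'-coefficient 1 - 2/x has a pole at x = 0 and the y-coefficient 3/x - 4/x^2 has a pole at x = 0.
It is a regular singular point because x P_1(x) = p(x) = x - 2 and x^2 P_2(x) = q(x) = 3x - 4 are polynomials, hence analytic at x = 0.
p(0) = -2,  q(0) = -4.
Indicial equation: r(r-1) + p(0) r + q(0) = 0, i.e. r^2 + (p(0) - 1) r + q(0) = 0, i.e. r^2 - 3 r - 4 = 0.
Discriminant: (-3)^2 - 4(-4) = 25, so r = (3 ± 5)/2.
Solving: r_1 = 4, r_2 = -1.

indicial: r^2 - 3 r - 4 = 0; roots r_1 = 4, r_2 = -1


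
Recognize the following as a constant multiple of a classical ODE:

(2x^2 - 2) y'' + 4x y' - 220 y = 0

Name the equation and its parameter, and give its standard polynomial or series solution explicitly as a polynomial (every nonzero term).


All three coefficients share the factor -2; dividing through by -2 gives  (1 - x^2) y'' - 2x y' + 110 y = 0.
This matches the Legendre equation (1 - x^2) y'' - 2x y' + n(n+1) y = 0 (note the -2x y' term) with n(n+1) = 110, so n = 10; the polynomial solution is P_10(x).
With y = sum_k a_k x^k, matching x^k gives (k+2)(k+1) a_{k+2} = [k(k+1) - n(n+1)] a_k = (k - 10)(k + 11) a_k. The right side vanishes at k = 10, so the series with the parity of 10 terminates at degree 10.
Standard normalization (P_n(1) = 1): leading coefficient (2n)!/(2^n (n!)^2) = 2432902008176640000/(1024*13168189440000) = 46189/256, so a_10 = 46189/256. Work downward with a_k = (k+1)(k+2) a_{k+2} / ((k - 10)(k + 11)):
  a_8 = (9)(10)(46189/256) / ((8 - 10)(8 + 11)) = (2078505/128)/(-38) = -109395/256
  a_6 = (7)(8)(-109395/256) / ((6 - 10)(6 + 11)) = (-765765/32)/(-68) = 45045/128
  a_4 = (5)(6)(45045/128) / ((4 - 10)(4 + 11)) = (675675/64)/(-90) = -15015/128
  a_2 = (3)(4)(-15015/128) / ((2 - 10)(2 + 11)) = (-45045/32)/(-104) = 3465/256
  a_0 = (1)(2)(3465/256) / ((0 - 10)(0 + 11)) = (3465/128)/(-110) = -63/256
Hence P_10(x) = 46189 x^10/256 - 109395 x^8/256 + 45045 x^6/128 - 15015 x^4/128 + 3465 x^2/256 - 63/256.

P_10(x); series = 46189 x^10/256 - 109395 x^8/256 + 45045 x^6/128 - 15015 x^4/128 + 3465 x^2/256 - 63/256


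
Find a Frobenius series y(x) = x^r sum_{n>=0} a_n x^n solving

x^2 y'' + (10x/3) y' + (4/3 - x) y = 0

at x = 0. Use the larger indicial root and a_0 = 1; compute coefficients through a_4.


Write in Frobenius form y'' + (p(x)/x) y' + (q(x)/x^2) y = 0:
  p(x) = 10/3,  q(x) = 4/3 - x.
Indicial equation: r(r-1) + (10/3) r + (4/3) = 0 -> roots r_1 = -1, r_2 = -4/3.
Take r = r_1 = -1. Let y(x) = x^r sum_{n>=0} a_n x^n with a_0 = 1.
Substitute y = x^r sum a_n x^n and match x^{r+n}. The recurrence is
  D(n) a_n - 1 a_{n-1} = 0,  where D(n) = (r+n)(r+n-1) + (10/3)(r+n) + (4/3).
  a_n = 1 / D(n) * a_{n-1}.
Since the indicial polynomial factors as (r - r_1)(r - r_2), D(n) = (r_1 + n - r_1)(r_1 + n - r_2) = n(n + 1/3).
Evaluating step by step (a_0 = 1):
  n = 1: D(1) = 1(1 + 1/3) = 4/3; numerator = 1(1) = 1; a_1 = (1)/(4/3) = 3/4
  n = 2: D(2) = 2(2 + 1/3) = 14/3; numerator = 1(3/4) = 3/4; a_2 = (3/4)/(14/3) = 9/56
  n = 3: D(3) = 3(3 + 1/3) = 10; numerator = 1(9/56) = 9/56; a_3 = (9/56)/(10) = 9/560
  n = 4: D(4) = 4(4 + 1/3) = 52/3; numerator = 1(9/560) = 9/560; a_4 = (9/560)/(52/3) = 27/29120

r = -1; a_0 = 1; a_1 = 3/4; a_2 = 9/56; a_3 = 9/560; a_4 = 27/29120


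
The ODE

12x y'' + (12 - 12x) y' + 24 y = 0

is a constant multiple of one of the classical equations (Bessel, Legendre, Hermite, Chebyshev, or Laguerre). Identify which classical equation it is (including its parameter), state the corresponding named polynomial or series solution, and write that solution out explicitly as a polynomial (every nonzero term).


All three coefficients share the factor 12; dividing through by 12 gives  x y'' + (1 - x) y' + 2 y = 0.
This matches the Laguerre equation x y'' + (1 - x) y' + n y = 0 with n = 2; the polynomial solution is L_2(x).
With y = sum_k a_k x^k, matching x^k gives (k+1)k a_{k+1} + (k+1) a_{k+1} - k a_k + n a_k = 0, i.e. (k+1)^2 a_{k+1} = (k - n) a_k = (k - 2) a_k. The right side vanishes at k = 2, so the series terminates at degree 2.
Standard normalization L_n(0) = 1 gives a_0 = 1. Work upward with a_{k+1} = (k - 2) a_k / (k+1)^2:
  a_1 = (0 - 2)(1) / 1^2 = -2/1 = -2
  a_2 = (1 - 2)(-2) / 2^2 = 2/4 = 1/2
Hence L_2(x) = x^2/2 - 2 x + 1.

L_2(x); series = x^2/2 - 2 x + 1


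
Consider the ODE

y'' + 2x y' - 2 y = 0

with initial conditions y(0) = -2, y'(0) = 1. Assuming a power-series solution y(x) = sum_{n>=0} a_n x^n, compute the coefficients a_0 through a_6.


Ansatz: y(x) = sum_{n>=0} a_n x^n, so y'(x) = sum_{n>=1} n a_n x^(n-1) and y''(x) = sum_{n>=2} n(n-1) a_n x^(n-2).
Substitute into P(x) y'' + Q(x) y' + R(x) y = 0 with P(x) = 1, Q(x) = 2x, R(x) = -2, and match powers of x.
Initial conditions: a_0 = -2, a_1 = 1.
Setting the coefficient of each power of x to zero and solving order by order (substituting the coefficients already found):
  x^0: 2 a_2 - 2 a_0 = 0  ->  2 a_2 = 2 a_0 = -4  ->  a_2 = -2
  x^1: 6 a_3 = 0  ->  a_3 = 0
  x^2: 12 a_4 + 2 a_2 = 0  ->  12 a_4 = -2 a_2 = 4  ->  a_4 = 1/3
  x^3: 20 a_5 + 4 a_3 = 0  ->  20 a_5 = -4 a_3 = 0  ->  a_5 = 0
  x^4: 30 a_6 + 6 a_4 = 0  ->  30 a_6 = -6 a_4 = -2  ->  a_6 = -1/15
Truncated series: y(x) = -2 + x - 2 x^2 + (1/3) x^4 - (1/15) x^6 + O(x^7).

a_0 = -2; a_1 = 1; a_2 = -2; a_3 = 0; a_4 = 1/3; a_5 = 0; a_6 = -1/15
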